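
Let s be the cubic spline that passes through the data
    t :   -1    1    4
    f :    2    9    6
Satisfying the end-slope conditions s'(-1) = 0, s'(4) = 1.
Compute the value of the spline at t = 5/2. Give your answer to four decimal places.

Put M_i = s'' at the i-th knot. Here h = (2, 3) and Δ = (7/2, -1), so the interior equations h_(i-1)·M_(i-1) + 2(h_(i-1)+h_i)·M_i + h_i·M_(i+1) = 6(Δ_i − Δ_(i-1)) read
  2·M_0 + 10·M_1 + 3·M_2 = 6(Δ_1 - Δ_0) = -27
Clamped end conditions give two more equations: 2h_0·M_0 + h_0·M_1 = 6(Δ_0 - s'(-1)) = 21 and h_1·M_1 + 2h_1·M_2 = 6(s'(4) - Δ_1) = 12.
Solving the tridiagonal system: M_0 = 163/20, M_1 = -29/5, M_2 = 49/10.
On [1, 4], s(t) = 9 + 47/20·(t - 1) - 29/10·(t - 1)² + 107/180·(t - 1)³.
With (t - 1) = 3/2: s(5/2) = 1281/160.

8.0063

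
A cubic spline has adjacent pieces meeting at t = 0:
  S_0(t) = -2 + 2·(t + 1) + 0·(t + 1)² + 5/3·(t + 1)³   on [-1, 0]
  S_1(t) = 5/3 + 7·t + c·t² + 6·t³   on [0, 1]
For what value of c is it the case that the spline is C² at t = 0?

S_0''(t) = 0 + 10·(t + 1), so S_0''(0) = 10. On the right, S_1''(0) = 2c, so c = 5.

5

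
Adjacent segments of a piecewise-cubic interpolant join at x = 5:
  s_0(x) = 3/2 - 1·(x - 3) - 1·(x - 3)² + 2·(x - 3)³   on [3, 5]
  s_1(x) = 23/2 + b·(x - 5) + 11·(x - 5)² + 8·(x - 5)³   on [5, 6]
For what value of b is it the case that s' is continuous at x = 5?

s_0'(x) = -1 - 2·(x - 3) + 6·(x - 3)², so s_0'(5) = 19. On the right, s_1'(5) = b, so b = 19.

19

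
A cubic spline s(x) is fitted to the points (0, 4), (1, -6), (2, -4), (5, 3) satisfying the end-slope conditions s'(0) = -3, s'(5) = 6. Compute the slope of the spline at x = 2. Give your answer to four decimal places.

4.7931

Let σ_i = s''(x_i). Step sizes h_i = 1, 1, 3; slopes of the chords Δ_i = (y_(i+1) - y_i)/h_i = -10, 2, 7/3.
  1·σ_0 + 4·σ_1 + 1·σ_2 = 6(Δ_1 - Δ_0) = 72
  1·σ_1 + 8·σ_2 + 3·σ_3 = 6(Δ_2 - Δ_1) = 2
Clamped end conditions give two more equations: 2h_0·σ_0 + h_0·σ_1 = 6(Δ_0 - s'(0)) = -42 and h_2·σ_2 + 2h_2·σ_3 = 6(s'(5) - Δ_2) = 22.
Solving the tridiagonal system: σ_0 = -1018/29, σ_1 = 818/29, σ_2 = -166/29, σ_3 = 568/87.
On [2, 5], s'(x) = b_2 + 2c_2·(x - 2) + 3d_2·(x - 2)² with b_2 = Δ_2 - h_2(2σ_2 + σ_3)/6 = 139/29, c_2 = σ_2/2 = -83/29, d_2 = (σ_3 - σ_2)/(6h_2) = 533/783. So s'(2) = 139/29.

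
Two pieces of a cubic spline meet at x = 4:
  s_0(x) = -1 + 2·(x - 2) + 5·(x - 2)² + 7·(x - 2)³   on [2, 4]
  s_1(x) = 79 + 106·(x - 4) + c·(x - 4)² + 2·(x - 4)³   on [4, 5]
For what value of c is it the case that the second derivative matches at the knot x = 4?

47

s_0''(x) = 10 + 42·(x - 2), so s_0''(4) = 94. On the right, s_1''(4) = 2c, so c = 47.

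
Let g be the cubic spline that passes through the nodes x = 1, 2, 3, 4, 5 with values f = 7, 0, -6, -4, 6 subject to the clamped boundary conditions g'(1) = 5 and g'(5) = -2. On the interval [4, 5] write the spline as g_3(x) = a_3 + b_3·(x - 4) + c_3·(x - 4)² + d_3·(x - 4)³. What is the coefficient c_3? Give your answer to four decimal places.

Put m_i = g'' at the i-th knot. Here h = (1, 1, 1, 1) and Δ = (-7, -6, 2, 10), so the interior equations h_(i-1)·m_(i-1) + 2(h_(i-1)+h_i)·m_i + h_i·m_(i+1) = 6(Δ_i − Δ_(i-1)) read
  1·m_0 + 4·m_1 + 1·m_2 = 6(Δ_1 - Δ_0) = 6
  1·m_1 + 4·m_2 + 1·m_3 = 6(Δ_2 - Δ_1) = 48
  1·m_2 + 4·m_3 + 1·m_4 = 6(Δ_3 - Δ_2) = 48
Clamped end conditions give two more equations: 2h_0·m_0 + h_0·m_1 = 6(Δ_0 - g'(1)) = -72 and h_3·m_3 + 2h_3·m_4 = 6(g'(5) - Δ_3) = -72.
Solving: m_0 = -83/2, m_1 = 11, m_2 = 7/2, m_3 = 23, m_4 = -95/2.
On [4, 5], with g_3(x) = a_3 + b_3·(x - 4) + c_3·(x - 4)² + d_3·(x - 4)³: c_3 = m_3/2 = 23/2, d_3 = (m_4 - m_3)/(6h_3) = -47/4, b_3 = Δ_3 - h_3(2m_3 + m_4)/6 = 41/4.

11.5000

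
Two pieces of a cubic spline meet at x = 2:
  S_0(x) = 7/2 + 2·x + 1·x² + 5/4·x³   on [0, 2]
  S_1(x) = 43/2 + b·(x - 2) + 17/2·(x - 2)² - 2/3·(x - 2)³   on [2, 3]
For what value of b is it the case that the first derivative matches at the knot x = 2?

S_0'(x) = 2 + 2·x + 15/4·x², so S_0'(2) = 21. On the right, S_1'(2) = b, so b = 21.

21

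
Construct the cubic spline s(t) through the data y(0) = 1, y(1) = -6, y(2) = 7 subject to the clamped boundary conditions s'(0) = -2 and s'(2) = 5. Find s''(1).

With M_i denoting the second derivative at x_i, h_i = 1, 1, and Δ_i = (y_(i+1) − y_i)/h_i = -7, 13:
  1·M_0 + 4·M_1 + 1·M_2 = 6(Δ_1 - Δ_0) = 120
Clamped end conditions give two more equations: 2h_0·M_0 + h_0·M_1 = 6(Δ_0 - s'(0)) = -30 and h_1·M_1 + 2h_1·M_2 = 6(s'(2) - Δ_1) = -48.
Forward elimination and back-substitution give M_0 = -83/2, M_1 = 53, M_2 = -101/2.

53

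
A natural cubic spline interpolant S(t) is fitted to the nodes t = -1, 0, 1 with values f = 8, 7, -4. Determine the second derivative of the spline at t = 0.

Put M_i = S'' at the i-th knot. Here h = (1, 1) and Δ = (-1, -11), so the interior equations h_(i-1)·M_(i-1) + 2(h_(i-1)+h_i)·M_i + h_i·M_(i+1) = 6(Δ_i − Δ_(i-1)) read
  1·M_0 + 4·M_1 + 1·M_2 = 6(Δ_1 - Δ_0) = -60
Natural end conditions: M_0 = M_2 = 0.
Forward elimination and back-substitution give M_0 = 0, M_1 = -15, M_2 = 0.

-15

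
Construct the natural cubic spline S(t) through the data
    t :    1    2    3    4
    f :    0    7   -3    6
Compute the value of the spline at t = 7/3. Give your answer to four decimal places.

3.9778

Put m_i = S'' at the i-th knot. Here h = (1, 1, 1) and Δ = (7, -10, 9), so the interior equations h_(i-1)·m_(i-1) + 2(h_(i-1)+h_i)·m_i + h_i·m_(i+1) = 6(Δ_i − Δ_(i-1)) read
  1·m_0 + 4·m_1 + 1·m_2 = 6(Δ_1 - Δ_0) = -102
  1·m_1 + 4·m_2 + 1·m_3 = 6(Δ_2 - Δ_1) = 114
Natural end conditions: m_0 = m_3 = 0.
Forward elimination and back-substitution give m_0 = 0, m_1 = -174/5, m_2 = 186/5, m_3 = 0.
On [2, 3], S(t) = 7 - 23/5·(t - 2) - 87/5·(t - 2)² + 12·(t - 2)³.
With (t - 2) = 1/3: S(7/3) = 179/45.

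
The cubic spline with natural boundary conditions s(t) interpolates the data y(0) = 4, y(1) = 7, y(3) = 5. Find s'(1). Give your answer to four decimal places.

Let σ_i = s''(x_i). Step sizes h_i = 1, 2; slopes of the chords Δ_i = (y_(i+1) - y_i)/h_i = 3, -1.
  1·σ_0 + 6·σ_1 + 2·σ_2 = 6(Δ_1 - Δ_0) = -24
Natural end conditions: σ_0 = σ_2 = 0.
Solving the tridiagonal system: σ_0 = 0, σ_1 = -4, σ_2 = 0.
On [1, 3], s'(t) = b_1 + 2c_1·(t - 1) + 3d_1·(t - 1)² with b_1 = Δ_1 - h_1(2σ_1 + σ_2)/6 = 5/3, c_1 = σ_1/2 = -2, d_1 = (σ_2 - σ_1)/(6h_1) = 1/3. So s'(1) = 5/3.

1.6667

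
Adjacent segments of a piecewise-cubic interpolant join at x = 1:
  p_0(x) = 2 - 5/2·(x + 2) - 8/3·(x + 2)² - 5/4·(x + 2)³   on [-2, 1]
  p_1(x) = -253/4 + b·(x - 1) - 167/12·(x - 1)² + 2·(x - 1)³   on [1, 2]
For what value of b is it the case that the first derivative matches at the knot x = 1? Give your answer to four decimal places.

p_0'(x) = -5/2 - 16/3·(x + 2) - 15/4·(x + 2)², so p_0'(1) = -209/4. On the right, p_1'(1) = b, so b = -209/4.

-52.2500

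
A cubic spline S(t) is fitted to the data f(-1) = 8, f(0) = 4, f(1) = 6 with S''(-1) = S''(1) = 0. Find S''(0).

Put M_i = S'' at the i-th knot. Here h = (1, 1) and Δ = (-4, 2), so the interior equations h_(i-1)·M_(i-1) + 2(h_(i-1)+h_i)·M_i + h_i·M_(i+1) = 6(Δ_i − Δ_(i-1)) read
  1·M_0 + 4·M_1 + 1·M_2 = 6(Δ_1 - Δ_0) = 36
Natural end conditions: M_0 = M_2 = 0.
Hence M_0 = 0, M_1 = 9, M_2 = 0.

9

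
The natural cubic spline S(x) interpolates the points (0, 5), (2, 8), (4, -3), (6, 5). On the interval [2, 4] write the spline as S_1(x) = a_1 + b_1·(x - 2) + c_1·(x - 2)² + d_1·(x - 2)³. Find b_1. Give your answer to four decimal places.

-3.5000

Put M_i = S'' at the i-th knot. Here h = (2, 2, 2) and Δ = (3/2, -11/2, 4), so the interior equations h_(i-1)·M_(i-1) + 2(h_(i-1)+h_i)·M_i + h_i·M_(i+1) = 6(Δ_i − Δ_(i-1)) read
  2·M_0 + 8·M_1 + 2·M_2 = 6(Δ_1 - Δ_0) = -42
  2·M_1 + 8·M_2 + 2·M_3 = 6(Δ_2 - Δ_1) = 57
Natural end conditions: M_0 = M_3 = 0.
Solving the tridiagonal system: M_0 = 0, M_1 = -15/2, M_2 = 9, M_3 = 0.
On [2, 4], with S_1(x) = a_1 + b_1·(x - 2) + c_1·(x - 2)² + d_1·(x - 2)³: c_1 = M_1/2 = -15/4, d_1 = (M_2 - M_1)/(6h_1) = 11/8, b_1 = Δ_1 - h_1(2M_1 + M_2)/6 = -7/2.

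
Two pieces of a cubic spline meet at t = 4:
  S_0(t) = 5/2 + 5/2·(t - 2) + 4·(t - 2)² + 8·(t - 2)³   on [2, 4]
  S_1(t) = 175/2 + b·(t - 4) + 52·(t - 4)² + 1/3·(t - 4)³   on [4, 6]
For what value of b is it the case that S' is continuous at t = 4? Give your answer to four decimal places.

114.5000

S_0'(t) = 5/2 + 8·(t - 2) + 24·(t - 2)², so S_0'(4) = 229/2. On the right, S_1'(4) = b, so b = 229/2.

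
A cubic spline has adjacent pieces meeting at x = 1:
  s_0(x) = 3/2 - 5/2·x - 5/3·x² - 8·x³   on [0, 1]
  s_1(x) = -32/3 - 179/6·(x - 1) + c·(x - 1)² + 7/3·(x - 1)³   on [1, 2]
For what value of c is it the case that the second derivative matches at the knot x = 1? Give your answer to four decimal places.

-25.6667

s_0''(x) = -10/3 - 48·x, so s_0''(1) = -154/3. On the right, s_1''(1) = 2c, so c = -77/3.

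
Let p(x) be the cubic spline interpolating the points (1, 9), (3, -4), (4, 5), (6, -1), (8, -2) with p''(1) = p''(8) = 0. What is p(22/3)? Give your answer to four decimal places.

-2.8819

Write M_i for p''(x_i). With h_i = 2, 1, 2, 2 and divided differences Δ_i = -13/2, 9, -3, -1/2, the continuity of p' gives the tridiagonal system
  2·M_0 + 6·M_1 + 1·M_2 = 6(Δ_1 - Δ_0) = 93
  1·M_1 + 6·M_2 + 2·M_3 = 6(Δ_2 - Δ_1) = -72
  2·M_2 + 8·M_3 + 2·M_4 = 6(Δ_3 - Δ_2) = 15
Natural end conditions: M_0 = M_4 = 0.
Solving: M_0 = 0, M_1 = 2349/128, M_2 = -1095/64, M_3 = 1575/256, M_4 = 0.
On [6, 8], p(x) = -1 - 589/128·(x - 6) + 1575/512·(x - 6)² - 525/1024·(x - 6)³.
With (x - 6) = 4/3: p(22/3) = -415/144.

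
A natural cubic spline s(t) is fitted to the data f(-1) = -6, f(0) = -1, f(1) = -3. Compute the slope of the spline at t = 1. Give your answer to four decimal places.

-3.7500

With M_i denoting the second derivative at x_i, h_i = 1, 1, and Δ_i = (y_(i+1) − y_i)/h_i = 5, -2:
  1·M_0 + 4·M_1 + 1·M_2 = 6(Δ_1 - Δ_0) = -42
Natural end conditions: M_0 = M_2 = 0.
Hence M_0 = 0, M_1 = -21/2, M_2 = 0.
On [0, 1], s'(t) = b_1 + 2c_1·t + 3d_1·t² with b_1 = Δ_1 - h_1(2M_1 + M_2)/6 = 3/2, c_1 = M_1/2 = -21/4, d_1 = (M_2 - M_1)/(6h_1) = 7/4. So s'(1) = -15/4.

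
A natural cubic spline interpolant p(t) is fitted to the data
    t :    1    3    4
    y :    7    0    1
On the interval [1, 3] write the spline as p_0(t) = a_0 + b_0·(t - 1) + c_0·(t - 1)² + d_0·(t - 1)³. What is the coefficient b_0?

-5

Put m_i = p'' at the i-th knot. Here h = (2, 1) and Δ = (-7/2, 1), so the interior equations h_(i-1)·m_(i-1) + 2(h_(i-1)+h_i)·m_i + h_i·m_(i+1) = 6(Δ_i − Δ_(i-1)) read
  2·m_0 + 6·m_1 + 1·m_2 = 6(Δ_1 - Δ_0) = 27
Natural end conditions: m_0 = m_2 = 0.
Solving: m_0 = 0, m_1 = 9/2, m_2 = 0.
On [1, 3], with p_0(t) = a_0 + b_0·(t - 1) + c_0·(t - 1)² + d_0·(t - 1)³: c_0 = m_0/2 = 0, d_0 = (m_1 - m_0)/(6h_0) = 3/8, b_0 = Δ_0 - h_0(2m_0 + m_1)/6 = -5.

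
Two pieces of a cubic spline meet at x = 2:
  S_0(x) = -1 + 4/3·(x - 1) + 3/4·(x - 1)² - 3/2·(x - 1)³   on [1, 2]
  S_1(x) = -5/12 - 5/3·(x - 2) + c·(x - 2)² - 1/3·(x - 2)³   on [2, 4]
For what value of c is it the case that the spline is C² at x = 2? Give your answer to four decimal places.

S_0''(x) = 3/2 - 9·(x - 1), so S_0''(2) = -15/2. On the right, S_1''(2) = 2c, so c = -15/4.

-3.7500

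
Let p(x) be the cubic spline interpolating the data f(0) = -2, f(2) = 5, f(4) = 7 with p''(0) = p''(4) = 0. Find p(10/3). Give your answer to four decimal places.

6.7037

Put m_i = p'' at the i-th knot. Here h = (2, 2) and Δ = (7/2, 1), so the interior equations h_(i-1)·m_(i-1) + 2(h_(i-1)+h_i)·m_i + h_i·m_(i+1) = 6(Δ_i − Δ_(i-1)) read
  2·m_0 + 8·m_1 + 2·m_2 = 6(Δ_1 - Δ_0) = -15
Natural end conditions: m_0 = m_2 = 0.
Solving: m_0 = 0, m_1 = -15/8, m_2 = 0.
On [2, 4], p(x) = 5 + 9/4·(x - 2) - 15/16·(x - 2)² + 5/32·(x - 2)³.
With (x - 2) = 4/3: p(10/3) = 181/27.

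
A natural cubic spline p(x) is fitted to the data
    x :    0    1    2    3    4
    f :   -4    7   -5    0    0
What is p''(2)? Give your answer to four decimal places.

41.1429

Write σ_i for p''(x_i). With h_i = 1, 1, 1, 1 and divided differences Δ_i = 11, -12, 5, 0, the continuity of p' gives the tridiagonal system
  1·σ_0 + 4·σ_1 + 1·σ_2 = 6(Δ_1 - Δ_0) = -138
  1·σ_1 + 4·σ_2 + 1·σ_3 = 6(Δ_2 - Δ_1) = 102
  1·σ_2 + 4·σ_3 + 1·σ_4 = 6(Δ_3 - Δ_2) = -30
Natural end conditions: σ_0 = σ_4 = 0.
Solving the tridiagonal system: σ_0 = 0, σ_1 = -627/14, σ_2 = 288/7, σ_3 = -249/14, σ_4 = 0.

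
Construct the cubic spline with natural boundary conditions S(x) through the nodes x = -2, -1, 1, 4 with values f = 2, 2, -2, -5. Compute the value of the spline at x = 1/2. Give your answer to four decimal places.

Write M_i for S''(x_i). With h_i = 1, 2, 3 and divided differences Δ_i = 0, -2, -1, the continuity of S' gives the tridiagonal system
  1·M_0 + 6·M_1 + 2·M_2 = 6(Δ_1 - Δ_0) = -12
  2·M_1 + 10·M_2 + 3·M_3 = 6(Δ_2 - Δ_1) = 6
Natural end conditions: M_0 = M_3 = 0.
Hence M_0 = 0, M_1 = -33/14, M_2 = 15/14, M_3 = 0.
On [-1, 1], S(x) = 2 - 11/14·(x + 1) - 33/28·(x + 1)² + 2/7·(x + 1)³.
With (x + 1) = 3/2: S(1/2) = -97/112.

-0.8661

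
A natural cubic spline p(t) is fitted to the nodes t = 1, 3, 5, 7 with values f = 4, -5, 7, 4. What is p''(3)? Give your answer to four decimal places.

Let M_i = p''(x_i). Step sizes h_i = 2, 2, 2; slopes of the chords Δ_i = (y_(i+1) - y_i)/h_i = -9/2, 6, -3/2.
  2·M_0 + 8·M_1 + 2·M_2 = 6(Δ_1 - Δ_0) = 63
  2·M_1 + 8·M_2 + 2·M_3 = 6(Δ_2 - Δ_1) = -45
Natural end conditions: M_0 = M_3 = 0.
Solving the tridiagonal system: M_0 = 0, M_1 = 99/10, M_2 = -81/10, M_3 = 0.

9.9000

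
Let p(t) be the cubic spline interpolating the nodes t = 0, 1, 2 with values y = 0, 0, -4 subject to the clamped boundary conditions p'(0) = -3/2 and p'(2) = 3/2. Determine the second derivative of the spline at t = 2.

Put m_i = p'' at the i-th knot. Here h = (1, 1) and Δ = (0, -4), so the interior equations h_(i-1)·m_(i-1) + 2(h_(i-1)+h_i)·m_i + h_i·m_(i+1) = 6(Δ_i − Δ_(i-1)) read
  1·m_0 + 4·m_1 + 1·m_2 = 6(Δ_1 - Δ_0) = -24
Clamped end conditions give two more equations: 2h_0·m_0 + h_0·m_1 = 6(Δ_0 - p'(0)) = 9 and h_1·m_1 + 2h_1·m_2 = 6(p'(2) - Δ_1) = 33.
Hence m_0 = 12, m_1 = -15, m_2 = 24.

24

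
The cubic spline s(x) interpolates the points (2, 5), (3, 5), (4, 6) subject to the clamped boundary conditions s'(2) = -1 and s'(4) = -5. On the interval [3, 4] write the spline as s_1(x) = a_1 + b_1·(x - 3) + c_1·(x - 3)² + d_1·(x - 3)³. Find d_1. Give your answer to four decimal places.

-4.7500

Write M_i for s''(x_i). With h_i = 1, 1 and divided differences Δ_i = 0, 1, the continuity of s' gives the tridiagonal system
  1·M_0 + 4·M_1 + 1·M_2 = 6(Δ_1 - Δ_0) = 6
Clamped end conditions give two more equations: 2h_0·M_0 + h_0·M_1 = 6(Δ_0 - s'(2)) = 6 and h_1·M_1 + 2h_1·M_2 = 6(s'(4) - Δ_1) = -36.
Forward elimination and back-substitution give M_0 = -1/2, M_1 = 7, M_2 = -43/2.
On [3, 4], with s_1(x) = a_1 + b_1·(x - 3) + c_1·(x - 3)² + d_1·(x - 3)³: c_1 = M_1/2 = 7/2, d_1 = (M_2 - M_1)/(6h_1) = -19/4, b_1 = Δ_1 - h_1(2M_1 + M_2)/6 = 9/4.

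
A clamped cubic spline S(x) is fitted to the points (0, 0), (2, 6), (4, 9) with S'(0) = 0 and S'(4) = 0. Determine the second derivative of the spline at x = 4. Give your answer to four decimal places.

Let M_i = S''(x_i). Step sizes h_i = 2, 2; slopes of the chords Δ_i = (y_(i+1) - y_i)/h_i = 3, 3/2.
  2·M_0 + 8·M_1 + 2·M_2 = 6(Δ_1 - Δ_0) = -9
Clamped end conditions give two more equations: 2h_0·M_0 + h_0·M_1 = 6(Δ_0 - S'(0)) = 18 and h_1·M_1 + 2h_1·M_2 = 6(S'(4) - Δ_1) = -9.
Hence M_0 = 45/8, M_1 = -9/4, M_2 = -9/8.

-1.1250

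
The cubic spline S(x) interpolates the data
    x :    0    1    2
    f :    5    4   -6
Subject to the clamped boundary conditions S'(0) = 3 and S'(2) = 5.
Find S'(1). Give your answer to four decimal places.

Let σ_i = S''(x_i). Step sizes h_i = 1, 1; slopes of the chords Δ_i = (y_(i+1) - y_i)/h_i = -1, -10.
  1·σ_0 + 4·σ_1 + 1·σ_2 = 6(Δ_1 - Δ_0) = -54
Clamped end conditions give two more equations: 2h_0·σ_0 + h_0·σ_1 = 6(Δ_0 - S'(0)) = -24 and h_1·σ_1 + 2h_1·σ_2 = 6(S'(2) - Δ_1) = 90.
Forward elimination and back-substitution give σ_0 = 5/2, σ_1 = -29, σ_2 = 119/2.
On [1, 2], S'(x) = b_1 + 2c_1·(x - 1) + 3d_1·(x - 1)² with b_1 = Δ_1 - h_1(2σ_1 + σ_2)/6 = -41/4, c_1 = σ_1/2 = -29/2, d_1 = (σ_2 - σ_1)/(6h_1) = 59/4. So S'(1) = -41/4.

-10.2500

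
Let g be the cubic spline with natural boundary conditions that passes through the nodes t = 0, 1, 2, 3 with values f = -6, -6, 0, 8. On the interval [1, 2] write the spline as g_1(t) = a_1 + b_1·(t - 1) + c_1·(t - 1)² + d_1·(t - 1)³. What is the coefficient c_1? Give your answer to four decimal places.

Put M_i = g'' at the i-th knot. Here h = (1, 1, 1) and Δ = (0, 6, 8), so the interior equations h_(i-1)·M_(i-1) + 2(h_(i-1)+h_i)·M_i + h_i·M_(i+1) = 6(Δ_i − Δ_(i-1)) read
  1·M_0 + 4·M_1 + 1·M_2 = 6(Δ_1 - Δ_0) = 36
  1·M_1 + 4·M_2 + 1·M_3 = 6(Δ_2 - Δ_1) = 12
Natural end conditions: M_0 = M_3 = 0.
Solving: M_0 = 0, M_1 = 44/5, M_2 = 4/5, M_3 = 0.
On [1, 2], with g_1(t) = a_1 + b_1·(t - 1) + c_1·(t - 1)² + d_1·(t - 1)³: c_1 = M_1/2 = 22/5, d_1 = (M_2 - M_1)/(6h_1) = -4/3, b_1 = Δ_1 - h_1(2M_1 + M_2)/6 = 44/15.

4.4000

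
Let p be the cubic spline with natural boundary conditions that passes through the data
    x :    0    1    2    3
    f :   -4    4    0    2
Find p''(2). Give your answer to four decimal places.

Put m_i = p'' at the i-th knot. Here h = (1, 1, 1) and Δ = (8, -4, 2), so the interior equations h_(i-1)·m_(i-1) + 2(h_(i-1)+h_i)·m_i + h_i·m_(i+1) = 6(Δ_i − Δ_(i-1)) read
  1·m_0 + 4·m_1 + 1·m_2 = 6(Δ_1 - Δ_0) = -72
  1·m_1 + 4·m_2 + 1·m_3 = 6(Δ_2 - Δ_1) = 36
Natural end conditions: m_0 = m_3 = 0.
Forward elimination and back-substitution give m_0 = 0, m_1 = -108/5, m_2 = 72/5, m_3 = 0.

14.4000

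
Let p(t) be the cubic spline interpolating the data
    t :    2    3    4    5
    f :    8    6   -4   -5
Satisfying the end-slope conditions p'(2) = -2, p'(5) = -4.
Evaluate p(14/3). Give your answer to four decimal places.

-4.5531

Write M_i for p''(x_i). With h_i = 1, 1, 1 and divided differences Δ_i = -2, -10, -1, the continuity of p' gives the tridiagonal system
  1·M_0 + 4·M_1 + 1·M_2 = 6(Δ_1 - Δ_0) = -48
  1·M_1 + 4·M_2 + 1·M_3 = 6(Δ_2 - Δ_1) = 54
Clamped end conditions give two more equations: 2h_0·M_0 + h_0·M_1 = 6(Δ_0 - p'(2)) = 0 and h_2·M_2 + 2h_2·M_3 = 6(p'(5) - Δ_2) = -18.
Hence M_0 = 154/15, M_1 = -308/15, M_2 = 358/15, M_3 = -314/15.
On [4, 5], p(t) = -4 - 82/15·(t - 4) + 179/15·(t - 4)² - 112/15·(t - 4)³.
With (t - 4) = 2/3: p(14/3) = -1844/405.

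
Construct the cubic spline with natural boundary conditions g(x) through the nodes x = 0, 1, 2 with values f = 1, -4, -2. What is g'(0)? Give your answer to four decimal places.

Write M_i for g''(x_i). With h_i = 1, 1 and divided differences Δ_i = -5, 2, the continuity of g' gives the tridiagonal system
  1·M_0 + 4·M_1 + 1·M_2 = 6(Δ_1 - Δ_0) = 42
Natural end conditions: M_0 = M_2 = 0.
Forward elimination and back-substitution give M_0 = 0, M_1 = 21/2, M_2 = 0.
On [0, 1], g'(x) = b_0 + 2c_0·x + 3d_0·x² with b_0 = Δ_0 - h_0(2M_0 + M_1)/6 = -27/4, c_0 = M_0/2 = 0, d_0 = (M_1 - M_0)/(6h_0) = 7/4. So g'(0) = -27/4.

-6.7500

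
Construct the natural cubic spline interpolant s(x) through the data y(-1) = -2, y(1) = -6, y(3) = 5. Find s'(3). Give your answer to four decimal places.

With M_i denoting the second derivative at x_i, h_i = 2, 2, and Δ_i = (y_(i+1) − y_i)/h_i = -2, 11/2:
  2·M_0 + 8·M_1 + 2·M_2 = 6(Δ_1 - Δ_0) = 45
Natural end conditions: M_0 = M_2 = 0.
Solving the tridiagonal system: M_0 = 0, M_1 = 45/8, M_2 = 0.
On [1, 3], s'(x) = b_1 + 2c_1·(x - 1) + 3d_1·(x - 1)² with b_1 = Δ_1 - h_1(2M_1 + M_2)/6 = 7/4, c_1 = M_1/2 = 45/16, d_1 = (M_2 - M_1)/(6h_1) = -15/32. So s'(3) = 59/8.

7.3750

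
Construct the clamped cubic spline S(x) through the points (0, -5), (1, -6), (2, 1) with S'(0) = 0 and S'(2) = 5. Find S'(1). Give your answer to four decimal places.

Put m_i = S'' at the i-th knot. Here h = (1, 1) and Δ = (-1, 7), so the interior equations h_(i-1)·m_(i-1) + 2(h_(i-1)+h_i)·m_i + h_i·m_(i+1) = 6(Δ_i − Δ_(i-1)) read
  1·m_0 + 4·m_1 + 1·m_2 = 6(Δ_1 - Δ_0) = 48
Clamped end conditions give two more equations: 2h_0·m_0 + h_0·m_1 = 6(Δ_0 - S'(0)) = -6 and h_1·m_1 + 2h_1·m_2 = 6(S'(2) - Δ_1) = -12.
Hence m_0 = -25/2, m_1 = 19, m_2 = -31/2.
On [1, 2], S'(x) = b_1 + 2c_1·(x - 1) + 3d_1·(x - 1)² with b_1 = Δ_1 - h_1(2m_1 + m_2)/6 = 13/4, c_1 = m_1/2 = 19/2, d_1 = (m_2 - m_1)/(6h_1) = -23/4. So S'(1) = 13/4.

3.2500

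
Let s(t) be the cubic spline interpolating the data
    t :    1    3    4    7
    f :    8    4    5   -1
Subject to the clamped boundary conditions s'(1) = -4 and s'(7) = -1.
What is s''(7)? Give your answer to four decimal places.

2.8571

Let m_i = s''(x_i). Step sizes h_i = 2, 1, 3; slopes of the chords Δ_i = (y_(i+1) - y_i)/h_i = -2, 1, -2.
  2·m_0 + 6·m_1 + 1·m_2 = 6(Δ_1 - Δ_0) = 18
  1·m_1 + 8·m_2 + 3·m_3 = 6(Δ_2 - Δ_1) = -18
Clamped end conditions give two more equations: 2h_0·m_0 + h_0·m_1 = 6(Δ_0 - s'(1)) = 12 and h_2·m_2 + 2h_2·m_3 = 6(s'(7) - Δ_2) = 6.
Solving the tridiagonal system: m_0 = 10/7, m_1 = 22/7, m_2 = -26/7, m_3 = 20/7.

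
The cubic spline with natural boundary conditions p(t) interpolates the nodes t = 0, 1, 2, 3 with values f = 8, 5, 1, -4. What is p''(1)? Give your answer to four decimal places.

-1.2000

Write M_i for p''(x_i). With h_i = 1, 1, 1 and divided differences Δ_i = -3, -4, -5, the continuity of p' gives the tridiagonal system
  1·M_0 + 4·M_1 + 1·M_2 = 6(Δ_1 - Δ_0) = -6
  1·M_1 + 4·M_2 + 1·M_3 = 6(Δ_2 - Δ_1) = -6
Natural end conditions: M_0 = M_3 = 0.
Solving the tridiagonal system: M_0 = 0, M_1 = -6/5, M_2 = -6/5, M_3 = 0.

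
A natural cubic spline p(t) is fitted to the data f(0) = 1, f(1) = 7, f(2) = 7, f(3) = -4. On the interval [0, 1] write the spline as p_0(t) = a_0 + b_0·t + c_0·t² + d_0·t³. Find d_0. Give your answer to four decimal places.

-0.8667

Put M_i = p'' at the i-th knot. Here h = (1, 1, 1) and Δ = (6, 0, -11), so the interior equations h_(i-1)·M_(i-1) + 2(h_(i-1)+h_i)·M_i + h_i·M_(i+1) = 6(Δ_i − Δ_(i-1)) read
  1·M_0 + 4·M_1 + 1·M_2 = 6(Δ_1 - Δ_0) = -36
  1·M_1 + 4·M_2 + 1·M_3 = 6(Δ_2 - Δ_1) = -66
Natural end conditions: M_0 = M_3 = 0.
Solving: M_0 = 0, M_1 = -26/5, M_2 = -76/5, M_3 = 0.
On [0, 1], with p_0(t) = a_0 + b_0·t + c_0·t² + d_0·t³: c_0 = M_0/2 = 0, d_0 = (M_1 - M_0)/(6h_0) = -13/15, b_0 = Δ_0 - h_0(2M_0 + M_1)/6 = 103/15.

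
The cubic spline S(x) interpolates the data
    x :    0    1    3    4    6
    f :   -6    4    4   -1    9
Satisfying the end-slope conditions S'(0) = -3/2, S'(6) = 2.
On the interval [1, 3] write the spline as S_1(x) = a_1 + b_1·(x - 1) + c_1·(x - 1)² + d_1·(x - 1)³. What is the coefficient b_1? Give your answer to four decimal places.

11.6237

Put M_i = S'' at the i-th knot. Here h = (1, 2, 1, 2) and Δ = (10, 0, -5, 5), so the interior equations h_(i-1)·M_(i-1) + 2(h_(i-1)+h_i)·M_i + h_i·M_(i+1) = 6(Δ_i − Δ_(i-1)) read
  1·M_0 + 6·M_1 + 2·M_2 = 6(Δ_1 - Δ_0) = -60
  2·M_1 + 6·M_2 + 1·M_3 = 6(Δ_2 - Δ_1) = -30
  1·M_2 + 6·M_3 + 2·M_4 = 6(Δ_3 - Δ_2) = 60
Clamped end conditions give two more equations: 2h_0·M_0 + h_0·M_1 = 6(Δ_0 - S'(0)) = 69 and h_3·M_3 + 2h_3·M_4 = 6(S'(6) - Δ_3) = -18.
Hence M_0 = 3976/93, M_1 = -1535/93, M_2 = -173/93, M_3 = 1318/93, M_4 = -2155/186.
On [1, 3], with S_1(x) = a_1 + b_1·(x - 1) + c_1·(x - 1)² + d_1·(x - 1)³: c_1 = M_1/2 = -1535/186, d_1 = (M_2 - M_1)/(6h_1) = 227/186, b_1 = Δ_1 - h_1(2M_1 + M_2)/6 = 1081/93.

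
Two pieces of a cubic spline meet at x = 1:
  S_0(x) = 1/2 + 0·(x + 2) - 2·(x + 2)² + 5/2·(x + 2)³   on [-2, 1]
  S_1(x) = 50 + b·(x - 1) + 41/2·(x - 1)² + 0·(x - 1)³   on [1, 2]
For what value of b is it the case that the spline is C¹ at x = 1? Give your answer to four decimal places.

S_0'(x) = 0 - 4·(x + 2) + 15/2·(x + 2)², so S_0'(1) = 111/2. On the right, S_1'(1) = b, so b = 111/2.

55.5000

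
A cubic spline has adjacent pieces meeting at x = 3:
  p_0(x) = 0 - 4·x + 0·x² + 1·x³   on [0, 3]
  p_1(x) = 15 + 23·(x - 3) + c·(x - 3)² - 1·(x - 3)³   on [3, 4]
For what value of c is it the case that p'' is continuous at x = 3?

p_0''(x) = 0 + 6·x, so p_0''(3) = 18. On the right, p_1''(3) = 2c, so c = 9.

9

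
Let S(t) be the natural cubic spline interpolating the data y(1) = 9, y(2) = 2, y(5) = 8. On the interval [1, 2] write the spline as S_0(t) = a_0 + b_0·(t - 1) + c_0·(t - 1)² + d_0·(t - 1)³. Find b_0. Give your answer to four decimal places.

-8.1250

Let σ_i = S''(x_i). Step sizes h_i = 1, 3; slopes of the chords Δ_i = (y_(i+1) - y_i)/h_i = -7, 2.
  1·σ_0 + 8·σ_1 + 3·σ_2 = 6(Δ_1 - Δ_0) = 54
Natural end conditions: σ_0 = σ_2 = 0.
Solving the tridiagonal system: σ_0 = 0, σ_1 = 27/4, σ_2 = 0.
On [1, 2], with S_0(t) = a_0 + b_0·(t - 1) + c_0·(t - 1)² + d_0·(t - 1)³: c_0 = σ_0/2 = 0, d_0 = (σ_1 - σ_0)/(6h_0) = 9/8, b_0 = Δ_0 - h_0(2σ_0 + σ_1)/6 = -65/8.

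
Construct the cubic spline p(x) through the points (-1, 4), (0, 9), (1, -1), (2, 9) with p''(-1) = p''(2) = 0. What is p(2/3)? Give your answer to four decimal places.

Put m_i = p'' at the i-th knot. Here h = (1, 1, 1) and Δ = (5, -10, 10), so the interior equations h_(i-1)·m_(i-1) + 2(h_(i-1)+h_i)·m_i + h_i·m_(i+1) = 6(Δ_i − Δ_(i-1)) read
  1·m_0 + 4·m_1 + 1·m_2 = 6(Δ_1 - Δ_0) = -90
  1·m_1 + 4·m_2 + 1·m_3 = 6(Δ_2 - Δ_1) = 120
Natural end conditions: m_0 = m_3 = 0.
Forward elimination and back-substitution give m_0 = 0, m_1 = -32, m_2 = 38, m_3 = 0.
On [0, 1], p(x) = 9 - 17/3·x - 16·x² + 35/3·x³.
With x = 2/3: p(2/3) = 127/81.

1.5679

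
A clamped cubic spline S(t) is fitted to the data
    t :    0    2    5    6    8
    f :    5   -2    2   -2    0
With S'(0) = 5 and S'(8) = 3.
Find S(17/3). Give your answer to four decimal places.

-0.6636

Put σ_i = S'' at the i-th knot. Here h = (2, 3, 1, 2) and Δ = (-7/2, 4/3, -4, 1), so the interior equations h_(i-1)·σ_(i-1) + 2(h_(i-1)+h_i)·σ_i + h_i·σ_(i+1) = 6(Δ_i − Δ_(i-1)) read
  2·σ_0 + 10·σ_1 + 3·σ_2 = 6(Δ_1 - Δ_0) = 29
  3·σ_1 + 8·σ_2 + 1·σ_3 = 6(Δ_2 - Δ_1) = -32
  1·σ_2 + 6·σ_3 + 2·σ_4 = 6(Δ_3 - Δ_2) = 30
Clamped end conditions give two more equations: 2h_0·σ_0 + h_0·σ_1 = 6(Δ_0 - S'(0)) = -51 and h_3·σ_3 + 2h_3·σ_4 = 6(S'(8) - Δ_3) = 12.
Solving: σ_0 = -137/8, σ_1 = 35/4, σ_2 = -97/12, σ_3 = 77/12, σ_4 = -5/24.
On [5, 6], S(t) = 2 - 19/8·(t - 5) - 97/24·(t - 5)² + 29/12·(t - 5)³.
With (t - 5) = 2/3: S(17/3) = -215/324.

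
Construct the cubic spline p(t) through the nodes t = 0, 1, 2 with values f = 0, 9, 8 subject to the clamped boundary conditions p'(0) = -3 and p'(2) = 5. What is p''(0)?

Write σ_i for p''(x_i). With h_i = 1, 1 and divided differences Δ_i = 9, -1, the continuity of p' gives the tridiagonal system
  1·σ_0 + 4·σ_1 + 1·σ_2 = 6(Δ_1 - Δ_0) = -60
Clamped end conditions give two more equations: 2h_0·σ_0 + h_0·σ_1 = 6(Δ_0 - p'(0)) = 72 and h_1·σ_1 + 2h_1·σ_2 = 6(p'(2) - Δ_1) = 36.
Solving the tridiagonal system: σ_0 = 55, σ_1 = -38, σ_2 = 37.

55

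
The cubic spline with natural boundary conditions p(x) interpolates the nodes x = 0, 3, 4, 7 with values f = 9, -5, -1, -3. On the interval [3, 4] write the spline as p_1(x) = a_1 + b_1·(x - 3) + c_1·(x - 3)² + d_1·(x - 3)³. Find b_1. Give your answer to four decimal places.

With M_i denoting the second derivative at x_i, h_i = 3, 1, 3, and Δ_i = (y_(i+1) − y_i)/h_i = -14/3, 4, -2/3:
  3·M_0 + 8·M_1 + 1·M_2 = 6(Δ_1 - Δ_0) = 52
  1·M_1 + 8·M_2 + 3·M_3 = 6(Δ_2 - Δ_1) = -28
Natural end conditions: M_0 = M_3 = 0.
Forward elimination and back-substitution give M_0 = 0, M_1 = 148/21, M_2 = -92/21, M_3 = 0.
On [3, 4], with p_1(x) = a_1 + b_1·(x - 3) + c_1·(x - 3)² + d_1·(x - 3)³: c_1 = M_1/2 = 74/21, d_1 = (M_2 - M_1)/(6h_1) = -40/21, b_1 = Δ_1 - h_1(2M_1 + M_2)/6 = 50/21.

2.3810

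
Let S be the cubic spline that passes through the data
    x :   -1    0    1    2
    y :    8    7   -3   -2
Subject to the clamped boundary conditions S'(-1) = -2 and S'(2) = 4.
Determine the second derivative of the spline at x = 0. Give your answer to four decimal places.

-22.8000

Put m_i = S'' at the i-th knot. Here h = (1, 1, 1) and Δ = (-1, -10, 1), so the interior equations h_(i-1)·m_(i-1) + 2(h_(i-1)+h_i)·m_i + h_i·m_(i+1) = 6(Δ_i − Δ_(i-1)) read
  1·m_0 + 4·m_1 + 1·m_2 = 6(Δ_1 - Δ_0) = -54
  1·m_1 + 4·m_2 + 1·m_3 = 6(Δ_2 - Δ_1) = 66
Clamped end conditions give two more equations: 2h_0·m_0 + h_0·m_1 = 6(Δ_0 - S'(-1)) = 6 and h_2·m_2 + 2h_2·m_3 = 6(S'(2) - Δ_2) = 18.
Solving: m_0 = 72/5, m_1 = -114/5, m_2 = 114/5, m_3 = -12/5.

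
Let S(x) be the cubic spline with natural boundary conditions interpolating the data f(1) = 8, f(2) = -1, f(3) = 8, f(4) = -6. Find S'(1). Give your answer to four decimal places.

-15.3333

Put M_i = S'' at the i-th knot. Here h = (1, 1, 1) and Δ = (-9, 9, -14), so the interior equations h_(i-1)·M_(i-1) + 2(h_(i-1)+h_i)·M_i + h_i·M_(i+1) = 6(Δ_i − Δ_(i-1)) read
  1·M_0 + 4·M_1 + 1·M_2 = 6(Δ_1 - Δ_0) = 108
  1·M_1 + 4·M_2 + 1·M_3 = 6(Δ_2 - Δ_1) = -138
Natural end conditions: M_0 = M_3 = 0.
Solving: M_0 = 0, M_1 = 38, M_2 = -44, M_3 = 0.
On [1, 2], S'(x) = b_0 + 2c_0·(x - 1) + 3d_0·(x - 1)² with b_0 = Δ_0 - h_0(2M_0 + M_1)/6 = -46/3, c_0 = M_0/2 = 0, d_0 = (M_1 - M_0)/(6h_0) = 19/3. So S'(1) = -46/3.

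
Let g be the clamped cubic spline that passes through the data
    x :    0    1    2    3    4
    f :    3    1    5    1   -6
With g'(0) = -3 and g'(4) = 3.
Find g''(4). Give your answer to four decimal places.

Write M_i for g''(x_i). With h_i = 1, 1, 1, 1 and divided differences Δ_i = -2, 4, -4, -7, the continuity of g' gives the tridiagonal system
  1·M_0 + 4·M_1 + 1·M_2 = 6(Δ_1 - Δ_0) = 36
  1·M_1 + 4·M_2 + 1·M_3 = 6(Δ_2 - Δ_1) = -48
  1·M_2 + 4·M_3 + 1·M_4 = 6(Δ_3 - Δ_2) = -18
Clamped end conditions give two more equations: 2h_0·M_0 + h_0·M_1 = 6(Δ_0 - g'(0)) = 6 and h_3·M_3 + 2h_3·M_4 = 6(g'(4) - Δ_3) = 60.
Solving the tridiagonal system: M_0 = -99/28, M_1 = 183/14, M_2 = -51/4, M_3 = -141/14, M_4 = 981/28.

35.0357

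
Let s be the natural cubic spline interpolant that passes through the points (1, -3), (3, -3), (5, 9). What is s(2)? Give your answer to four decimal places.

-4.1250

With σ_i denoting the second derivative at x_i, h_i = 2, 2, and Δ_i = (y_(i+1) − y_i)/h_i = 0, 6:
  2·σ_0 + 8·σ_1 + 2·σ_2 = 6(Δ_1 - Δ_0) = 36
Natural end conditions: σ_0 = σ_2 = 0.
Solving: σ_0 = 0, σ_1 = 9/2, σ_2 = 0.
On [1, 3], s(x) = -3 - 3/2·(x - 1) + 0·(x - 1)² + 3/8·(x - 1)³.
With (x - 1) = 1: s(2) = -33/8.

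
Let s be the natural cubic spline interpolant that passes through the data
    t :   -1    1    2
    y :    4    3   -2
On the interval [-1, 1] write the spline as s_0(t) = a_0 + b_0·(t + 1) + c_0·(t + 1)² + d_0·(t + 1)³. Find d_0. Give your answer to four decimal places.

Put m_i = s'' at the i-th knot. Here h = (2, 1) and Δ = (-1/2, -5), so the interior equations h_(i-1)·m_(i-1) + 2(h_(i-1)+h_i)·m_i + h_i·m_(i+1) = 6(Δ_i − Δ_(i-1)) read
  2·m_0 + 6·m_1 + 1·m_2 = 6(Δ_1 - Δ_0) = -27
Natural end conditions: m_0 = m_2 = 0.
Solving the tridiagonal system: m_0 = 0, m_1 = -9/2, m_2 = 0.
On [-1, 1], with s_0(t) = a_0 + b_0·(t + 1) + c_0·(t + 1)² + d_0·(t + 1)³: c_0 = m_0/2 = 0, d_0 = (m_1 - m_0)/(6h_0) = -3/8, b_0 = Δ_0 - h_0(2m_0 + m_1)/6 = 1.

-0.3750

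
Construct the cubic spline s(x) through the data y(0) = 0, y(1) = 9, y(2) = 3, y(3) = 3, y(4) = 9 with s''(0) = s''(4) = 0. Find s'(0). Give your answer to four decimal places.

Put σ_i = s'' at the i-th knot. Here h = (1, 1, 1, 1) and Δ = (9, -6, 0, 6), so the interior equations h_(i-1)·σ_(i-1) + 2(h_(i-1)+h_i)·σ_i + h_i·σ_(i+1) = 6(Δ_i − Δ_(i-1)) read
  1·σ_0 + 4·σ_1 + 1·σ_2 = 6(Δ_1 - Δ_0) = -90
  1·σ_1 + 4·σ_2 + 1·σ_3 = 6(Δ_2 - Δ_1) = 36
  1·σ_2 + 4·σ_3 + 1·σ_4 = 6(Δ_3 - Δ_2) = 36
Natural end conditions: σ_0 = σ_4 = 0.
Solving the tridiagonal system: σ_0 = 0, σ_1 = -729/28, σ_2 = 99/7, σ_3 = 153/28, σ_4 = 0.
On [0, 1], s'(x) = b_0 + 2c_0·x + 3d_0·x² with b_0 = Δ_0 - h_0(2σ_0 + σ_1)/6 = 747/56, c_0 = σ_0/2 = 0, d_0 = (σ_1 - σ_0)/(6h_0) = -243/56. So s'(0) = 747/56.

13.3393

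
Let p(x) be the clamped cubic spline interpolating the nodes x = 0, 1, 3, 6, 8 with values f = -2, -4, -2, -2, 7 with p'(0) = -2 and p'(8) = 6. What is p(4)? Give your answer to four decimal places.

Let m_i = p''(x_i). Step sizes h_i = 1, 2, 3, 2; slopes of the chords Δ_i = (y_(i+1) - y_i)/h_i = -2, 1, 0, 9/2.
  1·m_0 + 6·m_1 + 2·m_2 = 6(Δ_1 - Δ_0) = 18
  2·m_1 + 10·m_2 + 3·m_3 = 6(Δ_2 - Δ_1) = -6
  3·m_2 + 10·m_3 + 2·m_4 = 6(Δ_3 - Δ_2) = 27
Clamped end conditions give two more equations: 2h_0·m_0 + h_0·m_1 = 6(Δ_0 - p'(0)) = 0 and h_3·m_3 + 2h_3·m_4 = 6(p'(8) - Δ_3) = 9.
Solving the tridiagonal system: m_0 = -27/13, m_1 = 54/13, m_2 = -63/26, m_3 = 43/13, m_4 = 31/52.
On [3, 6], p(x) = -2 + 10/13·(x - 3) - 63/52·(x - 3)² + 149/468·(x - 3)³.
With (x - 3) = 1: p(4) = -497/234.

-2.1239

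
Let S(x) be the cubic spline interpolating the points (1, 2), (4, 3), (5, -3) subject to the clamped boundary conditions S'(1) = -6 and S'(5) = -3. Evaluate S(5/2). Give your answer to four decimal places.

2.0313

With m_i denoting the second derivative at x_i, h_i = 3, 1, and Δ_i = (y_(i+1) − y_i)/h_i = 1/3, -6:
  3·m_0 + 8·m_1 + 1·m_2 = 6(Δ_1 - Δ_0) = -38
Clamped end conditions give two more equations: 2h_0·m_0 + h_0·m_1 = 6(Δ_0 - S'(1)) = 38 and h_1·m_1 + 2h_1·m_2 = 6(S'(5) - Δ_1) = 18.
Forward elimination and back-substitution give m_0 = 71/6, m_1 = -11, m_2 = 29/2.
On [1, 4], S(x) = 2 - 6·(x - 1) + 71/12·(x - 1)² - 137/108·(x - 1)³.
With (x - 1) = 3/2: S(5/2) = 65/32.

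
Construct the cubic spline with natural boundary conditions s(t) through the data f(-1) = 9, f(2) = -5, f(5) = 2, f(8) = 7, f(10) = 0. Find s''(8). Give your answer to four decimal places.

-2.9493

With σ_i denoting the second derivative at x_i, h_i = 3, 3, 3, 2, and Δ_i = (y_(i+1) − y_i)/h_i = -14/3, 7/3, 5/3, -7/2:
  3·σ_0 + 12·σ_1 + 3·σ_2 = 6(Δ_1 - Δ_0) = 42
  3·σ_1 + 12·σ_2 + 3·σ_3 = 6(Δ_2 - Δ_1) = -4
  3·σ_2 + 10·σ_3 + 2·σ_4 = 6(Δ_3 - Δ_2) = -31
Natural end conditions: σ_0 = σ_4 = 0.
Hence σ_0 = 0, σ_1 = 1501/414, σ_2 = -104/207, σ_3 = -407/138, σ_4 = 0.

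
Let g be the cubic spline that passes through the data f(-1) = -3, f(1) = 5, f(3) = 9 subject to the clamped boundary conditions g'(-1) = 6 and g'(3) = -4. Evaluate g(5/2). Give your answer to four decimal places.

9.8750

Put M_i = g'' at the i-th knot. Here h = (2, 2) and Δ = (4, 2), so the interior equations h_(i-1)·M_(i-1) + 2(h_(i-1)+h_i)·M_i + h_i·M_(i+1) = 6(Δ_i − Δ_(i-1)) read
  2·M_0 + 8·M_1 + 2·M_2 = 6(Δ_1 - Δ_0) = -12
Clamped end conditions give two more equations: 2h_0·M_0 + h_0·M_1 = 6(Δ_0 - g'(-1)) = -12 and h_1·M_1 + 2h_1·M_2 = 6(g'(3) - Δ_1) = -36.
Forward elimination and back-substitution give M_0 = -4, M_1 = 2, M_2 = -10.
On [1, 3], g(x) = 5 + 4·(x - 1) + 1·(x - 1)² - 1·(x - 1)³.
With (x - 1) = 3/2: g(5/2) = 79/8.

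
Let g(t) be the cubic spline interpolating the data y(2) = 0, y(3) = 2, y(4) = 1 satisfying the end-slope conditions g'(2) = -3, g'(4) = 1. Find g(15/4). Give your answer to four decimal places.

Write σ_i for g''(x_i). With h_i = 1, 1 and divided differences Δ_i = 2, -1, the continuity of g' gives the tridiagonal system
  1·σ_0 + 4·σ_1 + 1·σ_2 = 6(Δ_1 - Δ_0) = -18
Clamped end conditions give two more equations: 2h_0·σ_0 + h_0·σ_1 = 6(Δ_0 - g'(2)) = 30 and h_1·σ_1 + 2h_1·σ_2 = 6(g'(4) - Δ_1) = 12.
Solving the tridiagonal system: σ_0 = 43/2, σ_1 = -13, σ_2 = 25/2.
On [3, 4], g(t) = 2 + 5/4·(t - 3) - 13/2·(t - 3)² + 17/4·(t - 3)³.
With (t - 3) = 3/4: g(15/4) = 275/256.

1.0742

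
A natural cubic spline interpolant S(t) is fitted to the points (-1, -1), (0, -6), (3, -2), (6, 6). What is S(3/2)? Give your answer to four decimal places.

With m_i denoting the second derivative at x_i, h_i = 1, 3, 3, and Δ_i = (y_(i+1) − y_i)/h_i = -5, 4/3, 8/3:
  1·m_0 + 8·m_1 + 3·m_2 = 6(Δ_1 - Δ_0) = 38
  3·m_1 + 12·m_2 + 3·m_3 = 6(Δ_2 - Δ_1) = 8
Natural end conditions: m_0 = m_3 = 0.
Forward elimination and back-substitution give m_0 = 0, m_1 = 144/29, m_2 = -50/87, m_3 = 0.
On [0, 3], S(t) = -6 - 97/29·t + 72/29·t² - 241/783·t³.
With t = 3/2: S(3/2) = -1501/232.

-6.4698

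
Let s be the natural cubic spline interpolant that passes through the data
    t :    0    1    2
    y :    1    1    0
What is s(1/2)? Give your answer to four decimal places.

1.0938

Write σ_i for s''(x_i). With h_i = 1, 1 and divided differences Δ_i = 0, -1, the continuity of s' gives the tridiagonal system
  1·σ_0 + 4·σ_1 + 1·σ_2 = 6(Δ_1 - Δ_0) = -6
Natural end conditions: σ_0 = σ_2 = 0.
Solving the tridiagonal system: σ_0 = 0, σ_1 = -3/2, σ_2 = 0.
On [0, 1], s(t) = 1 + 1/4·t + 0·t² - 1/4·t³.
With t = 1/2: s(1/2) = 35/32.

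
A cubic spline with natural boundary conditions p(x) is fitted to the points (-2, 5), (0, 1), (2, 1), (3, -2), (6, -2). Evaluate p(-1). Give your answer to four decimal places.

2.3547

With m_i denoting the second derivative at x_i, h_i = 2, 2, 1, 3, and Δ_i = (y_(i+1) − y_i)/h_i = -2, 0, -3, 0:
  2·m_0 + 8·m_1 + 2·m_2 = 6(Δ_1 - Δ_0) = 12
  2·m_1 + 6·m_2 + 1·m_3 = 6(Δ_2 - Δ_1) = -18
  1·m_2 + 8·m_3 + 3·m_4 = 6(Δ_3 - Δ_2) = 18
Natural end conditions: m_0 = m_4 = 0.
Forward elimination and back-substitution give m_0 = 0, m_1 = 111/43, m_2 = -186/43, m_3 = 120/43, m_4 = 0.
On [-2, 0], p(x) = 5 - 123/43·(x + 2) + 0·(x + 2)² + 37/172·(x + 2)³.
With (x + 2) = 1: p(-1) = 405/172.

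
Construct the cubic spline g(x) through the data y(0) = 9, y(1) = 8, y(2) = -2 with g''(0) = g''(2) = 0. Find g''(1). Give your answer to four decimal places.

-13.5000

Put M_i = g'' at the i-th knot. Here h = (1, 1) and Δ = (-1, -10), so the interior equations h_(i-1)·M_(i-1) + 2(h_(i-1)+h_i)·M_i + h_i·M_(i+1) = 6(Δ_i − Δ_(i-1)) read
  1·M_0 + 4·M_1 + 1·M_2 = 6(Δ_1 - Δ_0) = -54
Natural end conditions: M_0 = M_2 = 0.
Hence M_0 = 0, M_1 = -27/2, M_2 = 0.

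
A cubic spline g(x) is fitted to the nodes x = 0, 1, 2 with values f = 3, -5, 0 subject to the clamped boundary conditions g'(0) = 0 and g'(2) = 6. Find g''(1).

33

With σ_i denoting the second derivative at x_i, h_i = 1, 1, and Δ_i = (y_(i+1) − y_i)/h_i = -8, 5:
  1·σ_0 + 4·σ_1 + 1·σ_2 = 6(Δ_1 - Δ_0) = 78
Clamped end conditions give two more equations: 2h_0·σ_0 + h_0·σ_1 = 6(Δ_0 - g'(0)) = -48 and h_1·σ_1 + 2h_1·σ_2 = 6(g'(2) - Δ_1) = 6.
Solving the tridiagonal system: σ_0 = -81/2, σ_1 = 33, σ_2 = -27/2.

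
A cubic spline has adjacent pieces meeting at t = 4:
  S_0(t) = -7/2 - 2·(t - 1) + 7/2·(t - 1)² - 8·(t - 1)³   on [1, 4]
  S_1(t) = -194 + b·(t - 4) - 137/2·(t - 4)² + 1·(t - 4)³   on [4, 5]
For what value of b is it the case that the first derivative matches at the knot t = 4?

-197

S_0'(t) = -2 + 7·(t - 1) - 24·(t - 1)², so S_0'(4) = -197. On the right, S_1'(4) = b, so b = -197.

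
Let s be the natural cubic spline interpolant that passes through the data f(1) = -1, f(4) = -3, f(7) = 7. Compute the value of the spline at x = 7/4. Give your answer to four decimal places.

-2.2031

Write σ_i for s''(x_i). With h_i = 3, 3 and divided differences Δ_i = -2/3, 10/3, the continuity of s' gives the tridiagonal system
  3·σ_0 + 12·σ_1 + 3·σ_2 = 6(Δ_1 - Δ_0) = 24
Natural end conditions: σ_0 = σ_2 = 0.
Solving the tridiagonal system: σ_0 = 0, σ_1 = 2, σ_2 = 0.
On [1, 4], s(x) = -1 - 5/3·(x - 1) + 0·(x - 1)² + 1/9·(x - 1)³.
With (x - 1) = 3/4: s(7/4) = -141/64.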